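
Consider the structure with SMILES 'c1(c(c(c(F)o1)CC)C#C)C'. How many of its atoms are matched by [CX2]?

2

The query [CX2] means: C with X2: aliphatic carbon with exactly 2 total connections.
Check the 11 heavy atoms by environment: 1× o (aromatic, X2) → no; 4× c (aromatic, X3) → no; 2× C (X2) → match; 3× C (X4) → no; 1× F (X1) → no.
That gives 2 matching atoms.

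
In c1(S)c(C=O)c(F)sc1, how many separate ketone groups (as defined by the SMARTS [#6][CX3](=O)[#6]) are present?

0

[#6][CX3](=O)[#6] is the SMARTS for a ketone: a carbonyl carbon (no H) flanked by two carbons.
The molecule has an aldehyde (-CHO), but the carbonyl carbon has H1, so it is not flanked by two carbons; nothing else fits, so there are 0 matches.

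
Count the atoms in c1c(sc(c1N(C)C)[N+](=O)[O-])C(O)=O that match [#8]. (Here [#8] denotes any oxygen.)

4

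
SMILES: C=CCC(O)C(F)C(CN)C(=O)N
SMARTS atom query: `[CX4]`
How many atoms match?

Check the 13 heavy atoms by environment: 5× C (X4) → match; 1× O (X2) → no; 2× N (X3) → no; 3× C (X3) → no; 1× O (X1) → no; 1× F (X1) → no.
That gives 5 matching atoms.

5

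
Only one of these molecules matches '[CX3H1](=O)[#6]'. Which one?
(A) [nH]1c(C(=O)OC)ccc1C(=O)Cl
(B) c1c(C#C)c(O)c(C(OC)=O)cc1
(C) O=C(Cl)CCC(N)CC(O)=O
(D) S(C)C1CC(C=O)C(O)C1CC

D

[CX3H1](=O)[#6] describes an sp2 carbon with one H, double-bonded to O and single-bonded to carbon (an aldehyde).
(A) has a methyl-ester group (-C(=O)OCH3) but the carbonyl carbon has H0, not H1.
(B) has a methyl-ester group (-C(=O)OCH3) but the carbonyl carbon has H0, not H1.
(C) has a carboxylic acid group (-C(=O)OH) but the carbonyl carbon has H0 and is bonded to O, not H1.
(D) contains an aldehyde (-CHO), which satisfies every atom and bond constraint.
So the answer is (D).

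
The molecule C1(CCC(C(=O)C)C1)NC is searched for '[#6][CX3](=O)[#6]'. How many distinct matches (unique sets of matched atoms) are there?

1

[#6][CX3](=O)[#6] is the SMARTS for a ketone: a carbonyl carbon (no H) flanked by two carbons.
Exactly one fragment in the molecule meets all constraints, giving 1 match.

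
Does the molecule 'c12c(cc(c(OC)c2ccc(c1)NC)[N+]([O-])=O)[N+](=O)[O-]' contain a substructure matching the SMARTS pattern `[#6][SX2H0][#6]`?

The pattern [#6][SX2H0][#6] describes an aliphatic sulfur bridging two carbons with no H on the sulfur — a thioether.
The closest candidate here is a methoxy ether (-OCH3), but the bridging atom is O, not S. No other fragment satisfies the full query, so there is no match.

No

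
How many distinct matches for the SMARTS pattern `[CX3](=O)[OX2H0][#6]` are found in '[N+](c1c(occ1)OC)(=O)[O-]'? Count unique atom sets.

0

[CX3](=O)[OX2H0][#6] is the SMARTS for an ester: a carbonyl carbon bonded to an oxygen that is itself bonded to carbon (no H on that O).
The molecule has a methoxy ether (-OCH3), but the ether oxygen is not adjacent to a C=O carbon; nothing else fits, so there are 0 matches.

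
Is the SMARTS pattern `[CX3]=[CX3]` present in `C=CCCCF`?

Yes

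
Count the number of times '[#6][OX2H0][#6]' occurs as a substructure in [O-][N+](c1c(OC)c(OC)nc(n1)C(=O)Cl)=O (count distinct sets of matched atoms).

[#6][OX2H0][#6] is the SMARTS for an ether: an aliphatic oxygen bridging two carbons with no H on the oxygen.
The molecule carries 2 separate instances of a methoxy ether (-OCH3) meeting every constraint; each maps to a distinct set of atoms, giving 2 matches.

2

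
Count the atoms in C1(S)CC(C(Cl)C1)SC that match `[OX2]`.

0

The query [OX2] means: aliphatic oxygen with two total connections — ether, hydroxyl, or ester single-bond O.
Check the 9 heavy atoms by environment: 6× C (X4) → no; 2× S (X2) → no; 1× Cl (X1) → no.
No environment satisfies the query, so 0 matching atoms.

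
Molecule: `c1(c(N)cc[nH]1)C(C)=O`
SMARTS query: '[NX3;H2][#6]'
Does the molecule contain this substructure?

The pattern [NX3;H2][#6] describes a trivalent nitrogen with two H attached to carbon — a primary amine.
The molecule carries a primary amino group (-NH2), whose atoms satisfy every constraint of the query, so the pattern matches.

Yes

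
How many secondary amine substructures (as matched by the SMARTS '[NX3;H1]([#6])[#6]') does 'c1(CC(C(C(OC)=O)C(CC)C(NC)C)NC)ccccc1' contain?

2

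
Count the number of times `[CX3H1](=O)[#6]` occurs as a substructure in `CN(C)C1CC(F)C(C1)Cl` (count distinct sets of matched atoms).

0

[CX3H1](=O)[#6] is the SMARTS for an aldehyde: an sp2 carbon with one H, double-bonded to O and single-bonded to carbon.
No fragment in the molecule satisfies every constraint, giving 0 matches.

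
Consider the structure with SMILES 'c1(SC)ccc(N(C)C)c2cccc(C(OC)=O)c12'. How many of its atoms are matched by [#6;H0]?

6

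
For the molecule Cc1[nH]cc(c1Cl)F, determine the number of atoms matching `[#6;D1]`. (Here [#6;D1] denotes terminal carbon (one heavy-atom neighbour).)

The query [#6;D1] means: carbon bonded to exactly one heavy atom.
Check the 8 heavy atoms by environment: 1× n (aromatic, D2) → no; 1× c (aromatic, D2) → no; 3× c (aromatic, D3) → no; 1× F (D1) → no; 1× Cl (D1) → no; 1× C (D1) → match.
That gives 1 matching atom.

1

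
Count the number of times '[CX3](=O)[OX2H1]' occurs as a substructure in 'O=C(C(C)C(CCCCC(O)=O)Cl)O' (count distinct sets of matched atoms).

2

[CX3](=O)[OX2H1] is the SMARTS for a carboxylic acid: an sp2 carbon double-bonded to O and single-bonded to an -OH oxygen.
The molecule carries 2 separate instances of a carboxylic acid group (-C(=O)OH) meeting every constraint; each maps to a distinct set of atoms, giving 2 matches.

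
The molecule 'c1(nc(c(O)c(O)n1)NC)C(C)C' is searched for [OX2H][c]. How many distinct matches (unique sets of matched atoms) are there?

2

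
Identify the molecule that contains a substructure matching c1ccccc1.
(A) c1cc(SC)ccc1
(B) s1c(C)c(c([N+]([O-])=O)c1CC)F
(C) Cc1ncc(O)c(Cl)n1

A

c1ccccc1 describes six aromatic carbons in a ring (a benzene ring).
(A) contains the required atom environment, so the pattern matches.
(B) has a methyl group (-CH3) but no six-membered all-carbon aromatic ring is present.
(C) has a methyl group (-CH3) but no six-membered all-carbon aromatic ring is present.
So the answer is (A).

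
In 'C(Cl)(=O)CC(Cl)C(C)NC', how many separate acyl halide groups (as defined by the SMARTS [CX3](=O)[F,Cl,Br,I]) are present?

1

[CX3](=O)[F,Cl,Br,I] is the SMARTS for an acyl halide: a carbonyl carbon bonded to a halogen.
Exactly one fragment in the molecule meets all constraints, giving 1 match.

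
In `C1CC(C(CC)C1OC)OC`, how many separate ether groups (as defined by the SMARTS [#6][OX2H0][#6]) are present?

[#6][OX2H0][#6] is the SMARTS for an ether: an aliphatic oxygen bridging two carbons with no H on the oxygen.
The molecule carries 2 separate instances of a methoxy ether (-OCH3) meeting every constraint; each maps to a distinct set of atoms, giving 2 matches.

2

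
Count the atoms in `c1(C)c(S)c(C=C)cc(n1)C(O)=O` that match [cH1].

1

Check the 13 heavy atoms by environment: 1× n (aromatic, H0) → no; 4× c (aromatic, H0) → no; 1× c (aromatic, H1) → match; 1× C (H3) → no; 1× C (H0) → no; 1× O (H0) → no; 1× O (H1) → no; 1× S (H1) → no; 1× C (H1) → no; 1× C (H2) → no.
That gives 1 matching atom.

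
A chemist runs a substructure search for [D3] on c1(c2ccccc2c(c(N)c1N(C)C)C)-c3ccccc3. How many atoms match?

8

The query [D3] means: atom with exactly three heavy-atom neighbours.
Check the 21 heavy atoms by environment: 7× c (aromatic, D3) → match; 9× c (aromatic, D2) → no; 1× N (D1) → no; 3× C (D1) → no; 1× N (D3) → match.
Summing the matching environments: 7 + 1 = 8 matching atoms.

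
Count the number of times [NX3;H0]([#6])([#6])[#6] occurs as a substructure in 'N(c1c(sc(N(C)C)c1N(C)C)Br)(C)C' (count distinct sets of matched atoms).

[NX3;H0]([#6])([#6])[#6] is the SMARTS for a tertiary amine: a trivalent nitrogen with no H, bonded to three carbons.
The molecule carries 3 separate instances of a dimethylamino group (-N(CH3)2) meeting every constraint; each maps to a distinct set of atoms, giving 3 matches.

3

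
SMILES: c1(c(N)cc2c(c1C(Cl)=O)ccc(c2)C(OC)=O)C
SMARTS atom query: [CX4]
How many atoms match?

Check the 19 heavy atoms by environment: 10× c (aromatic, X3) → no; 2× C (X4) → match; 1× N (X3) → no; 2× C (X3) → no; 2× O (X1) → no; 1× O (X2) → no; 1× Cl (X1) → no.
That gives 2 matching atoms.

2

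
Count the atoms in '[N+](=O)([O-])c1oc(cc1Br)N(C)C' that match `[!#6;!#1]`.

6

Check the 12 heavy atoms by environment: 1× o (aromatic) → match; 4× c (aromatic) → no; 1× Br → match; 1× N → match; 2× C → no; 1× N (charge +1) → match; 1× O (charge -1) → match; 1× O → match.
Summing the matching environments: 1 + 1 + 1 + 1 + 1 + 1 = 6 matching atoms.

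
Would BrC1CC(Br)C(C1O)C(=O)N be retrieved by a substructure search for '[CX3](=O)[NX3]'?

The pattern [CX3](=O)[NX3] describes a carbonyl carbon bonded to a trivalent nitrogen — an amide.
The molecule carries a primary amide (-C(=O)NH2), whose atoms satisfy every constraint of the query, so the pattern matches.

Yes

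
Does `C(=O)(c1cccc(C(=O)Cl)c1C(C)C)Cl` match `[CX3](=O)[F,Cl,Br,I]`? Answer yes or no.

The pattern [CX3](=O)[F,Cl,Br,I] describes a carbonyl carbon bonded to a halogen — an acyl halide.
The molecule carries an acyl chloride (-C(=O)Cl), whose atoms satisfy every constraint of the query, so the pattern matches.

Yes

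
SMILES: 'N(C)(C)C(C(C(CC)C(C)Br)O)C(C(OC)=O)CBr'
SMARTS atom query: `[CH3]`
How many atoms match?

The query [CH3] means: aliphatic carbon with exactly three hydrogens.
Check the 19 heavy atoms by environment: 5× C (H3) → match; 5× C (H1) → no; 2× C (H2) → no; 1× O (H1) → no; 2× Br (H0) → no; 1× N (H0) → no; 1× C (H0) → no; 2× O (H0) → no.
That gives 5 matching atoms.

5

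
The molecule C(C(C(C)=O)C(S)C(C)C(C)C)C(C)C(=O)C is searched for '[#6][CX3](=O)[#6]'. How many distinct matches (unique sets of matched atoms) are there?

2

[#6][CX3](=O)[#6] is the SMARTS for a ketone: a carbonyl carbon (no H) flanked by two carbons.
The molecule carries 2 separate instances of an acetyl/ketone group (-C(=O)CH3) meeting every constraint; each maps to a distinct set of atoms, giving 2 matches.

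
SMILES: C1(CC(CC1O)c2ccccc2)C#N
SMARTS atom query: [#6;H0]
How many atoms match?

Check the 14 heavy atoms by environment: 3× C (H1) → no; 2× C (H2) → no; 1× c (aromatic, H0) → match; 5× c (aromatic, H1) → no; 1× C (H0) → match; 1× N (H0) → no; 1× O (H1) → no.
Summing the matching environments: 1 + 1 = 2 matching atoms.

2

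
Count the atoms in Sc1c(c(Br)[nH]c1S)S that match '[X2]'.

3

Check the 9 heavy atoms by environment: 1× n (aromatic, X3) → no; 4× c (aromatic, X3) → no; 3× S (X2) → match; 1× Br (X1) → no.
That gives 3 matching atoms.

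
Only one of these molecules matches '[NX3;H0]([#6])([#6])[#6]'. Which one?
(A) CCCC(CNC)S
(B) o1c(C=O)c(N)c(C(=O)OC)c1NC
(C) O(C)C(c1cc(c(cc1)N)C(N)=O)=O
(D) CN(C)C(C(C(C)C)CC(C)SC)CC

D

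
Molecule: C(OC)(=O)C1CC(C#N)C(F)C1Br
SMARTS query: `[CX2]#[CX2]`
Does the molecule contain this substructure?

The pattern [CX2]#[CX2] describes a carbon-carbon triple bond — an alkyne.
The closest candidate here is a nitrile (-C#N), but the triple bond is C#N, not C#C. No other fragment satisfies the full query, so there is no match.

No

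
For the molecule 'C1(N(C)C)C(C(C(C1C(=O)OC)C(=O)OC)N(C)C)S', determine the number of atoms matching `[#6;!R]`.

8

Check the 20 heavy atoms by environment: 5× C (in 5-ring) → no; 8× C (acyclic) → match; 4× O (acyclic) → no; 1× S (acyclic) → no; 2× N (acyclic) → no.
That gives 8 matching atoms.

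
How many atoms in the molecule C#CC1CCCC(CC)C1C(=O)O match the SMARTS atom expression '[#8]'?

2

The query [#8] means: #8 matches any oxygen atom.
Check the 13 heavy atoms by environment: 11× C → no; 2× O → match.
That gives 2 matching atoms.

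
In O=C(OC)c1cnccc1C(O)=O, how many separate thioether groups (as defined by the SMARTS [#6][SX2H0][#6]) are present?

[#6][SX2H0][#6] is the SMARTS for a thioether: an aliphatic sulfur bridging two carbons with no H on the sulfur.
No fragment in the molecule satisfies every constraint, giving 0 matches.

0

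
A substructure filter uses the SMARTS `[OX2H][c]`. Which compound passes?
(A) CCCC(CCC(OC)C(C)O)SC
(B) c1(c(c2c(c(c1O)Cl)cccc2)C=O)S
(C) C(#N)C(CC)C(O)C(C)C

B

[OX2H][c] describes a hydroxyl oxygen attached to an aromatic carbon (a phenol).
(A) has a hydroxyl group (-OH) but the -OH is on an aliphatic carbon, not an aromatic c.
(B) contains a hydroxyl group (-OH), which satisfies every atom and bond constraint.
(C) has a hydroxyl group (-OH) but the -OH is on an aliphatic carbon, not an aromatic c.
So the answer is (B).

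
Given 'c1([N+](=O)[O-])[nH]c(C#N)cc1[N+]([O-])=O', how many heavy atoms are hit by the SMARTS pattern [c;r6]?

0

The query [c;r6] means: aromatic carbon that belongs to a six-membered ring.
Check the 13 heavy atoms by environment: 1× n (aromatic, in 5-ring) → no; 4× c (aromatic, in 5-ring) → no; 2× N (charge +1, acyclic) → no; 2× O (charge -1, acyclic) → no; 2× O (acyclic) → no; 1× C (acyclic) → no; 1× N (acyclic) → no.
No environment satisfies the query, so 0 matching atoms.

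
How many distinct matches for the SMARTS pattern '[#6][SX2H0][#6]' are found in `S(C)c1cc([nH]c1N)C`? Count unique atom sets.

1

[#6][SX2H0][#6] is the SMARTS for a thioether: an aliphatic sulfur bridging two carbons with no H on the sulfur.
Exactly one fragment in the molecule meets all constraints, giving 1 match.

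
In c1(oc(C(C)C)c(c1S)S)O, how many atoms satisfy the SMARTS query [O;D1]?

Check the 11 heavy atoms by environment: 1× o (aromatic, D2) → no; 4× c (aromatic, D3) → no; 1× O (D1) → match; 1× C (D3) → no; 2× C (D1) → no; 2× S (D1) → no.
That gives 1 matching atom.

1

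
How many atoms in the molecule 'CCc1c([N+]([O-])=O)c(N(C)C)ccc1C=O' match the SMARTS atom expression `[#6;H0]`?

Check the 16 heavy atoms by environment: 4× c (aromatic, H0) → match; 2× c (aromatic, H1) → no; 1× N (H0) → no; 3× C (H3) → no; 1× C (H2) → no; 1× C (H1) → no; 2× O (H0) → no; 1× N (charge +1, H0) → no; 1× O (charge -1, H0) → no.
That gives 4 matching atoms.

4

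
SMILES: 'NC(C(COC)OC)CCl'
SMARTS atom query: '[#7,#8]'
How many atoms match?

3

The query [#7,#8] means: nitrogen or oxygen (comma = OR).
Check the 10 heavy atoms by environment: 6× C → no; 2× O → match; 1× Cl → no; 1× N → match.
Summing the matching environments: 2 + 1 = 3 matching atoms.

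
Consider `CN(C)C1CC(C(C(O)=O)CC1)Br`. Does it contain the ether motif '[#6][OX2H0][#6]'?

No

The pattern [#6][OX2H0][#6] describes an aliphatic oxygen bridging two carbons with no H on the oxygen — an ether.
The closest candidate here is a carboxylic acid group (-C(=O)OH), but the -OH oxygen has H1; the =O is OX1, not OX2. No other fragment satisfies the full query, so there is no match.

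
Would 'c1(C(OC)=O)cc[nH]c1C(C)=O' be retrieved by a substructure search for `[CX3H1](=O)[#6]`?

No

The pattern [CX3H1](=O)[#6] describes an sp2 carbon with one H, double-bonded to O and single-bonded to carbon — an aldehyde.
The closest candidate here is a methyl-ester group (-C(=O)OCH3), but the carbonyl carbon has H0, not H1. No other fragment satisfies the full query, so there is no match.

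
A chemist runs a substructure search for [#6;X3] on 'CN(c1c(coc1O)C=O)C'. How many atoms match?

5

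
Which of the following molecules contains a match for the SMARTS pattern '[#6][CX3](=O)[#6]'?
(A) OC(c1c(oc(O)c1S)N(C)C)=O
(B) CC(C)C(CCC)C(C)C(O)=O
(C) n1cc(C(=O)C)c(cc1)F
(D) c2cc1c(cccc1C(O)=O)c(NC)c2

C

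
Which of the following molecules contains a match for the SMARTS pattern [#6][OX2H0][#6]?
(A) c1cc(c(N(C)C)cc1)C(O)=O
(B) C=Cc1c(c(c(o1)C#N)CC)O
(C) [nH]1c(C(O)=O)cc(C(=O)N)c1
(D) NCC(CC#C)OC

D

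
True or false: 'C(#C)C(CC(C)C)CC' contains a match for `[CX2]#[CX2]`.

True

The pattern [CX2]#[CX2] describes a carbon-carbon triple bond — an alkyne.
The molecule carries an ethynyl group (-C#CH), whose atoms satisfy every constraint of the query, so the pattern matches.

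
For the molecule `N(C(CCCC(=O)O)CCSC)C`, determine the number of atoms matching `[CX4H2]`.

5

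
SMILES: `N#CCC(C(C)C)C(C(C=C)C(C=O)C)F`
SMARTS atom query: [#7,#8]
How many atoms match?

The query [#7,#8] means: nitrogen or oxygen (comma = OR).
Check the 16 heavy atoms by environment: 13× C → no; 1× O → match; 1× N → match; 1× F → no.
Summing the matching environments: 1 + 1 = 2 matching atoms.

2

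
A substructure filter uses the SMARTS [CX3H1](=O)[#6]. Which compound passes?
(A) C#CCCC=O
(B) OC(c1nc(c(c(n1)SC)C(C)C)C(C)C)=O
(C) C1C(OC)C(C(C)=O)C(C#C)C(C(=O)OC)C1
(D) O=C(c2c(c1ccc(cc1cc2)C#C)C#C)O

A

[CX3H1](=O)[#6] describes an sp2 carbon with one H, double-bonded to O and single-bonded to carbon (an aldehyde).
(A) contains an aldehyde (-CHO), which satisfies every atom and bond constraint.
(B) has a carboxylic acid group (-C(=O)OH) but the carbonyl carbon has H0 and is bonded to O, not H1.
(C) has a methyl-ester group (-C(=O)OCH3) but the carbonyl carbon has H0, not H1.
(D) has a carboxylic acid group (-C(=O)OH) but the carbonyl carbon has H0 and is bonded to O, not H1.
So the answer is (A).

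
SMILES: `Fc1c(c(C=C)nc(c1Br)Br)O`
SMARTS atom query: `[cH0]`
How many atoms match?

5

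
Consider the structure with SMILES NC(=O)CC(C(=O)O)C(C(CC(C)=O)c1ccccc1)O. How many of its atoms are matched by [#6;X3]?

9

Check the 21 heavy atoms by environment: 6× C (X4) → no; 6× c (aromatic, X3) → match; 3× C (X3) → match; 3× O (X1) → no; 2× O (X2) → no; 1× N (X3) → no.
Summing the matching environments: 6 + 3 = 9 matching atoms.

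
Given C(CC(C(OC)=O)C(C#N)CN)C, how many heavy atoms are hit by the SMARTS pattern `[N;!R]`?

2

The query [N;!R] means: aliphatic nitrogen not in a ring.
Check the 13 heavy atoms by environment: 9× C (acyclic) → no; 2× O (acyclic) → no; 2× N (acyclic) → match.
That gives 2 matching atoms.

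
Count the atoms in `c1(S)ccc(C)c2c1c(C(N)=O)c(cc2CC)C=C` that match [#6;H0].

8

The query [#6;H0] means: any carbon with no attached hydrogen.
Check the 19 heavy atoms by environment: 7× c (aromatic, H0) → match; 3× c (aromatic, H1) → no; 1× S (H1) → no; 2× C (H3) → no; 1× C (H0) → match; 1× O (H0) → no; 1× N (H2) → no; 2× C (H2) → no; 1× C (H1) → no.
Summing the matching environments: 7 + 1 = 8 matching atoms.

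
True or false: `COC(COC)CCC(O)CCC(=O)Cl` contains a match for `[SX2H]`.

False

The pattern [SX2H] describes an aliphatic sulfur with two connections, one being H — a thiol.
The closest candidate here is a hydroxyl group (-OH), but it is an -OH, not an -SH. No other fragment satisfies the full query, so there is no match.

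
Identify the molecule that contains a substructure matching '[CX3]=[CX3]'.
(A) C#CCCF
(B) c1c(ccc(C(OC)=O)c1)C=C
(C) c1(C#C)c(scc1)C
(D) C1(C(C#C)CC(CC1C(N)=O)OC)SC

B

[CX3]=[CX3] describes a non-aromatic C=C double bond between two sp2 carbons (an alkene).
(A) has an ethynyl group (-C#CH) but the C-C bond is a triple bond, not a double bond.
(B) contains a vinyl group (-CH=CH2), which satisfies every atom and bond constraint.
(C) has an ethynyl group (-C#CH) but the C-C bond is a triple bond, not a double bond.
(D) has an ethynyl group (-C#CH) but the C-C bond is a triple bond, not a double bond.
So the answer is (B).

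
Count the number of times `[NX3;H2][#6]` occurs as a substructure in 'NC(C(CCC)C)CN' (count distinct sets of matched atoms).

[NX3;H2][#6] is the SMARTS for a primary amine: a trivalent nitrogen with two H attached to carbon.
The molecule carries 2 separate instances of a primary amino group (-NH2) meeting every constraint; each maps to a distinct set of atoms, giving 2 matches.

2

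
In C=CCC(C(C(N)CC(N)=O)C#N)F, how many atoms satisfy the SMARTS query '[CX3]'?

The query [CX3] means: C with X3: aliphatic carbon with exactly 3 total connections.
Check the 14 heavy atoms by environment: 5× C (X4) → no; 1× F (X1) → no; 1× C (X2) → no; 1× N (X1) → no; 3× C (X3) → match; 1× O (X1) → no; 2× N (X3) → no.
That gives 3 matching atoms.

3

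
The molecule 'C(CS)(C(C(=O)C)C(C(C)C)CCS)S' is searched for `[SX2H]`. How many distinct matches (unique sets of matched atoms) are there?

3

[SX2H] is the SMARTS for a thiol: an aliphatic sulfur with two connections, one being H.
The molecule carries 3 separate instances of a thiol (-SH) meeting every constraint; each maps to a distinct set of atoms, giving 3 matches.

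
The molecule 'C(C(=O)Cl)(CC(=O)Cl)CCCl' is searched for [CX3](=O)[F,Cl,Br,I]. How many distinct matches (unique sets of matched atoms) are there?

2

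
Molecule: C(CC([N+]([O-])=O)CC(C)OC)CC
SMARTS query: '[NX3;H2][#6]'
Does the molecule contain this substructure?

The pattern [NX3;H2][#6] describes a trivalent nitrogen with two H attached to carbon — a primary amine.
The closest candidate here is a nitro group (-[N+](=O)[O-]), but the nitrogen is [N+] with no H, not NX3H2. No other fragment satisfies the full query, so there is no match.

No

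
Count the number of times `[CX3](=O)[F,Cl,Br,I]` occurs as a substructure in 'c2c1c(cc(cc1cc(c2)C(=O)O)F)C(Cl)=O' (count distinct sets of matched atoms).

1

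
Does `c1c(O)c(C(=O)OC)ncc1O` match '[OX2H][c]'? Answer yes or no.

The pattern [OX2H][c] describes a hydroxyl oxygen attached to an aromatic carbon — a phenol.
The molecule carries a hydroxyl group (-OH), whose atoms satisfy every constraint of the query, so the pattern matches.

Yes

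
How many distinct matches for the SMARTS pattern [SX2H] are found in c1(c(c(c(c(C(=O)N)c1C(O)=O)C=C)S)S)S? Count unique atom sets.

3

[SX2H] is the SMARTS for a thiol: an aliphatic sulfur with two connections, one being H.
The molecule carries 3 separate instances of a thiol (-SH) meeting every constraint; each maps to a distinct set of atoms, giving 3 matches.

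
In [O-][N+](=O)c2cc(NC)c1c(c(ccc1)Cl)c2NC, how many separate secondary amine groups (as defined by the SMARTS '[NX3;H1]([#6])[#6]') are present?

2

[NX3;H1]([#6])[#6] is the SMARTS for a secondary amine: a trivalent nitrogen with one H, bonded to two carbons.
The molecule carries 2 separate instances of an N-methylamino group (-NHCH3) meeting every constraint; each maps to a distinct set of atoms, giving 2 matches.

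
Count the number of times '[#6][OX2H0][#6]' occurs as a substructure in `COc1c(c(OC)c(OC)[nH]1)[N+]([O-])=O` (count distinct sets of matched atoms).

3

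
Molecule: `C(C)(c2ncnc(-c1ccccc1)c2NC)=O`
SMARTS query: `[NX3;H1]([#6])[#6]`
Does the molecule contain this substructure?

Yes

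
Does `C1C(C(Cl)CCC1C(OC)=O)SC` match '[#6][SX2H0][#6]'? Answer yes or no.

Yes

The pattern [#6][SX2H0][#6] describes an aliphatic sulfur bridging two carbons with no H on the sulfur — a thioether.
The molecule carries a methylthio ether (-SCH3), whose atoms satisfy every constraint of the query, so the pattern matches.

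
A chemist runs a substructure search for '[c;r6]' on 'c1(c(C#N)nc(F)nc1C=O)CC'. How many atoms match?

4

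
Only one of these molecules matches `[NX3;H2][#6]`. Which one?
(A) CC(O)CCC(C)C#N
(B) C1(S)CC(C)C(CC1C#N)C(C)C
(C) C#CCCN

C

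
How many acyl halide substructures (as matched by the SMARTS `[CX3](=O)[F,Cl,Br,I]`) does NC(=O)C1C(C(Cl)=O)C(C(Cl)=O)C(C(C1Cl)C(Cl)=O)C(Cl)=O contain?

4

[CX3](=O)[F,Cl,Br,I] is the SMARTS for an acyl halide: a carbonyl carbon bonded to a halogen.
The molecule carries 4 separate instances of an acyl chloride (-C(=O)Cl) meeting every constraint; each maps to a distinct set of atoms, giving 4 matches.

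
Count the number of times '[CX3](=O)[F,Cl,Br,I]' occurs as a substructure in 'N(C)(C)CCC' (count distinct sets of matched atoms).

[CX3](=O)[F,Cl,Br,I] is the SMARTS for an acyl halide: a carbonyl carbon bonded to a halogen.
No fragment in the molecule satisfies every constraint, giving 0 matches.

0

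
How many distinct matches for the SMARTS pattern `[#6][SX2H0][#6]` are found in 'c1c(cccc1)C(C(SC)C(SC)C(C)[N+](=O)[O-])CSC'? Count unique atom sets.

3

[#6][SX2H0][#6] is the SMARTS for a thioether: an aliphatic sulfur bridging two carbons with no H on the sulfur.
The molecule carries 3 separate instances of a methylthio ether (-SCH3) meeting every constraint; each maps to a distinct set of atoms, giving 3 matches.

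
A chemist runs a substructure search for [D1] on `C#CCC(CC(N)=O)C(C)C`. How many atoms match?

5

Check the 11 heavy atoms by environment: 3× C (D2) → no; 3× C (D3) → no; 1× O (D1) → match; 1× N (D1) → match; 3× C (D1) → match.
Summing the matching environments: 1 + 1 + 3 = 5 matching atoms.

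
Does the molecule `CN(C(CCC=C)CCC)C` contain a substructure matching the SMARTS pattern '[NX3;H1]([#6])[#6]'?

No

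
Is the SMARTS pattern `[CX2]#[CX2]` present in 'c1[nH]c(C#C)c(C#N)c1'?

Yes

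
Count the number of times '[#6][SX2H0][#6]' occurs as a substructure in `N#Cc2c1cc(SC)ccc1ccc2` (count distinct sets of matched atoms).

[#6][SX2H0][#6] is the SMARTS for a thioether: an aliphatic sulfur bridging two carbons with no H on the sulfur.
Exactly one fragment in the molecule meets all constraints, giving 1 match.

1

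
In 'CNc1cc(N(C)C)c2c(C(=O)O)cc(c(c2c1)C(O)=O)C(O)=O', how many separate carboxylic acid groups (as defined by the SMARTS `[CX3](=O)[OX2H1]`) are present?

[CX3](=O)[OX2H1] is the SMARTS for a carboxylic acid: an sp2 carbon double-bonded to O and single-bonded to an -OH oxygen.
The molecule carries 3 separate instances of a carboxylic acid group (-C(=O)OH) meeting every constraint; each maps to a distinct set of atoms, giving 3 matches.

3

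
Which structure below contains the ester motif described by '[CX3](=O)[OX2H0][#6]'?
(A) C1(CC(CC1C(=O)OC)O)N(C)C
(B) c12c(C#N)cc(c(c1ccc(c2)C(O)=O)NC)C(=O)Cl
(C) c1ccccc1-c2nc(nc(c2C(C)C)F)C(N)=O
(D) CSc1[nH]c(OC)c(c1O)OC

A

[CX3](=O)[OX2H0][#6] describes a carbonyl carbon bonded to an oxygen that is itself bonded to carbon (no H on that O) (an ester).
(A) contains a methyl-ester group (-C(=O)OCH3), which satisfies every atom and bond constraint.
(B) has a carboxylic acid group (-C(=O)OH) but the singly-bonded O carries H (OX2H1, not H0).
(C) has a primary amide (-C(=O)NH2) but the carbonyl is bonded to N, not to an O-C linkage.
(D) has a methoxy ether (-OCH3) but the ether oxygen is not adjacent to a C=O carbon.
So the answer is (A).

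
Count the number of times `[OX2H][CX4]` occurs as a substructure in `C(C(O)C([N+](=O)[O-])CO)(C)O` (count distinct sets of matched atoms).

[OX2H][CX4] is the SMARTS for an aliphatic alcohol: a hydroxyl oxygen bound to an sp3 (X4) carbon.
The molecule carries 3 separate instances of a hydroxyl group (-OH) meeting every constraint; each maps to a distinct set of atoms, giving 3 matches.

3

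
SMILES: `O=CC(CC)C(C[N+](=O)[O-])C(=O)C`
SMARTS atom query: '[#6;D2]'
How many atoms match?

The query [#6;D2] means: any carbon bonded to exactly two heavy atoms.
Check the 13 heavy atoms by environment: 3× C (D2) → match; 3× C (D3) → no; 1× N (charge +1, D3) → no; 1× O (charge -1, D1) → no; 3× O (D1) → no; 2× C (D1) → no.
That gives 3 matching atoms.

3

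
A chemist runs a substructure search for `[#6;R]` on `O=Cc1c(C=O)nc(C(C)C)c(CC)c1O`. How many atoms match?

The query [#6;R] means: carbon that is part of a ring.
Check the 16 heavy atoms by environment: 1× n (aromatic, in 6-ring) → no; 5× c (aromatic, in 6-ring) → match; 3× O (acyclic) → no; 7× C (acyclic) → no.
That gives 5 matching atoms.

5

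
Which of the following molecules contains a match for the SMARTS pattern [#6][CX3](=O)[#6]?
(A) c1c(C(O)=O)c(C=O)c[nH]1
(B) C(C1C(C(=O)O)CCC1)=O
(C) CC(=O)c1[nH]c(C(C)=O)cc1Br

C

[#6][CX3](=O)[#6] describes a carbonyl carbon (no H) flanked by two carbons (a ketone).
(A) has an aldehyde (-CHO) but the carbonyl carbon has H1, so it is not flanked by two carbons.
(B) has a carboxylic acid group (-C(=O)OH) but one neighbour of the carbonyl carbon is O, not C.
(C) contains an acetyl/ketone group (-C(=O)CH3), which satisfies every atom and bond constraint.
So the answer is (C).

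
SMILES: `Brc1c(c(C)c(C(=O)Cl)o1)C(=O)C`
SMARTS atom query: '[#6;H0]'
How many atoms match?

Check the 13 heavy atoms by environment: 1× o (aromatic, H0) → no; 4× c (aromatic, H0) → match; 2× C (H0) → match; 2× O (H0) → no; 1× Cl (H0) → no; 2× C (H3) → no; 1× Br (H0) → no.
Summing the matching environments: 4 + 2 = 6 matching atoms.

6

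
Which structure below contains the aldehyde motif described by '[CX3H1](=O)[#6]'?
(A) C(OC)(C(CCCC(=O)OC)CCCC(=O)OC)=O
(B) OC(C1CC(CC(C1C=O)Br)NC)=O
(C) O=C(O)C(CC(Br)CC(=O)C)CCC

[CX3H1](=O)[#6] describes an sp2 carbon with one H, double-bonded to O and single-bonded to carbon (an aldehyde).
(A) has a methyl-ester group (-C(=O)OCH3) but the carbonyl carbon has H0, not H1.
(B) contains an aldehyde (-CHO), which satisfies every atom and bond constraint.
(C) has a carboxylic acid group (-C(=O)OH) but the carbonyl carbon has H0 and is bonded to O, not H1.
So the answer is (B).

B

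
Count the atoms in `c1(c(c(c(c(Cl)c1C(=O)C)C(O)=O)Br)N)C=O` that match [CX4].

1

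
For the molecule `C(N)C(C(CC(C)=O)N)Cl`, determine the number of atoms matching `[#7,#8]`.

Check the 10 heavy atoms by environment: 6× C → no; 2× N → match; 1× O → match; 1× Cl → no.
Summing the matching environments: 2 + 1 = 3 matching atoms.

3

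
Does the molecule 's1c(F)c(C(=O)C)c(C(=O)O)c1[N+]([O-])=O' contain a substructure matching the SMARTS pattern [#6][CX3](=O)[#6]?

The pattern [#6][CX3](=O)[#6] describes a carbonyl carbon (no H) flanked by two carbons — a ketone.
The molecule carries an acetyl/ketone group (-C(=O)CH3), whose atoms satisfy every constraint of the query, so the pattern matches.

Yes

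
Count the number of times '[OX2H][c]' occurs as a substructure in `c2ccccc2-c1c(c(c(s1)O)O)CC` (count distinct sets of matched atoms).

2

[OX2H][c] is the SMARTS for a phenol: a hydroxyl oxygen attached to an aromatic carbon.
The molecule carries 2 separate instances of a hydroxyl group (-OH) meeting every constraint; each maps to a distinct set of atoms, giving 2 matches.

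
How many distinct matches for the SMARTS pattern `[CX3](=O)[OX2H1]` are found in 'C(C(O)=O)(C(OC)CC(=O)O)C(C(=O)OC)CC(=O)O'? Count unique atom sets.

3

[CX3](=O)[OX2H1] is the SMARTS for a carboxylic acid: an sp2 carbon double-bonded to O and single-bonded to an -OH oxygen.
The molecule carries 3 separate instances of a carboxylic acid group (-C(=O)OH) meeting every constraint; each maps to a distinct set of atoms, giving 3 matches.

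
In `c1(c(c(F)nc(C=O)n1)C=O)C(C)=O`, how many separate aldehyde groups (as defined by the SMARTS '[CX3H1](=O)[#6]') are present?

[CX3H1](=O)[#6] is the SMARTS for an aldehyde: an sp2 carbon with one H, double-bonded to O and single-bonded to carbon.
The molecule carries 2 separate instances of an aldehyde (-CHO) meeting every constraint; each maps to a distinct set of atoms, giving 2 matches.

2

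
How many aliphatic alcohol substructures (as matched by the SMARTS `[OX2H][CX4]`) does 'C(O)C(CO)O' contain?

3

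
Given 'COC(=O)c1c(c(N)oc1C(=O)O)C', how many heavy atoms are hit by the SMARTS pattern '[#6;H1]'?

The query [#6;H1] means: any carbon bearing exactly one hydrogen.
Check the 14 heavy atoms by environment: 1× o (aromatic, H0) → no; 4× c (aromatic, H0) → no; 1× N (H2) → no; 2× C (H0) → no; 3× O (H0) → no; 2× C (H3) → no; 1× O (H1) → no.
No environment satisfies the query, so 0 matching atoms.

0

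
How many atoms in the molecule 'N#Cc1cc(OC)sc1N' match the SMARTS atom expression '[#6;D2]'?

2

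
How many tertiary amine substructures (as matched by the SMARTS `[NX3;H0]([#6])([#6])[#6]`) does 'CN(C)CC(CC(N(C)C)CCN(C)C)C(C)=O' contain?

3

[NX3;H0]([#6])([#6])[#6] is the SMARTS for a tertiary amine: a trivalent nitrogen with no H, bonded to three carbons.
The molecule carries 3 separate instances of a dimethylamino group (-N(CH3)2) meeting every constraint; each maps to a distinct set of atoms, giving 3 matches.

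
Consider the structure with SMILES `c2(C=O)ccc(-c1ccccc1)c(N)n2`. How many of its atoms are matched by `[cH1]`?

The query [cH1] means: aromatic carbon bearing exactly one hydrogen.
Check the 15 heavy atoms by environment: 1× n (aromatic, H0) → no; 4× c (aromatic, H0) → no; 7× c (aromatic, H1) → match; 1× N (H2) → no; 1× C (H1) → no; 1× O (H0) → no.
That gives 7 matching atoms.

7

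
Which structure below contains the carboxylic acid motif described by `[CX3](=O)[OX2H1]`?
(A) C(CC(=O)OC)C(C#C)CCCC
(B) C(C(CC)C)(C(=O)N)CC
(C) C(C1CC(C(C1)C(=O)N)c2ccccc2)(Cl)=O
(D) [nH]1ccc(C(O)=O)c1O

[CX3](=O)[OX2H1] describes an sp2 carbon double-bonded to O and single-bonded to an -OH oxygen (a carboxylic acid).
(A) has a methyl-ester group (-C(=O)OCH3) but the singly-bonded O has no H (OX2H0, not OX2H1).
(B) has a primary amide (-C(=O)NH2) but the carbonyl is bonded to N, not to an -OH oxygen.
(C) has an acyl chloride (-C(=O)Cl) but the carbonyl is bonded to Cl, not to an -OH oxygen.
(D) contains a carboxylic acid group (-C(=O)OH), which satisfies every atom and bond constraint.
So the answer is (D).

D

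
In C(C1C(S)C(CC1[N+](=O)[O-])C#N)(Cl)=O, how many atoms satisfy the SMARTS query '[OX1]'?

Check the 14 heavy atoms by environment: 5× C (X4) → no; 1× N (charge +1, X3) → no; 1× O (charge -1, X1) → match; 2× O (X1) → match; 1× C (X3) → no; 1× Cl (X1) → no; 1× S (X2) → no; 1× C (X2) → no; 1× N (X1) → no.
Summing the matching environments: 1 + 2 = 3 matching atoms.

3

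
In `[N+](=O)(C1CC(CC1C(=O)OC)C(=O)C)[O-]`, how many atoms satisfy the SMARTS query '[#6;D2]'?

2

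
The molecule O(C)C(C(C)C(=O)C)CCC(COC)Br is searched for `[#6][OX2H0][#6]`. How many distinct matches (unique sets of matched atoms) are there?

2

[#6][OX2H0][#6] is the SMARTS for an ether: an aliphatic oxygen bridging two carbons with no H on the oxygen.
The molecule carries 2 separate instances of a methoxy ether (-OCH3) meeting every constraint; each maps to a distinct set of atoms, giving 2 matches.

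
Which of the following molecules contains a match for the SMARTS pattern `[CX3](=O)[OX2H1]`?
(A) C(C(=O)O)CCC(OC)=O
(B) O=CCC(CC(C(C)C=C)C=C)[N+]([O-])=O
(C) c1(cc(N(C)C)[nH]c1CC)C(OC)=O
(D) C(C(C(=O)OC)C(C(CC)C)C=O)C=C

A

[CX3](=O)[OX2H1] describes an sp2 carbon double-bonded to O and single-bonded to an -OH oxygen (a carboxylic acid).
(A) contains a carboxylic acid group (-C(=O)OH), which satisfies every atom and bond constraint.
(B) has an aldehyde (-CHO) but there is no singly-bonded oxygen on the carbonyl carbon.
(C) has a methyl-ester group (-C(=O)OCH3) but the singly-bonded O has no H (OX2H0, not OX2H1).
(D) has a methyl-ester group (-C(=O)OCH3) but the singly-bonded O has no H (OX2H0, not OX2H1).
So the answer is (A).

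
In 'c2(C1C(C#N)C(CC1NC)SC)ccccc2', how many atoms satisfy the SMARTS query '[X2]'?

The query [X2] means: any atom with exactly two total connections (bonds + H).
Check the 17 heavy atoms by environment: 7× C (X4) → no; 1× N (X3) → no; 1× C (X2) → match; 1× N (X1) → no; 6× c (aromatic, X3) → no; 1× S (X2) → match.
Summing the matching environments: 1 + 1 = 2 matching atoms.

2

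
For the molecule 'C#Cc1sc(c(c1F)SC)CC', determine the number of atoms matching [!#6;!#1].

3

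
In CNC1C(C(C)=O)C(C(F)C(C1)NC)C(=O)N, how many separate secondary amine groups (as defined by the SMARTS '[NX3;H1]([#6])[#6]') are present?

2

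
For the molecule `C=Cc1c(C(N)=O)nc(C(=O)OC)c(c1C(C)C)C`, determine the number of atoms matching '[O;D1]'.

2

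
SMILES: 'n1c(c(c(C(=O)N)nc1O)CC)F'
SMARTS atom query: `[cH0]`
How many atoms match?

4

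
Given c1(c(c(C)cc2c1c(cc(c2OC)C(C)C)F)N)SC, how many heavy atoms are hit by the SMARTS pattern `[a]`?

Check the 20 heavy atoms by environment: 10× c (aromatic) → match; 6× C → no; 1× S → no; 1× F → no; 1× N → no; 1× O → no.
That gives 10 matching atoms.

10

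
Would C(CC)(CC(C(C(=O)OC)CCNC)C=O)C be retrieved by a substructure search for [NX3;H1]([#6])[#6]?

Yes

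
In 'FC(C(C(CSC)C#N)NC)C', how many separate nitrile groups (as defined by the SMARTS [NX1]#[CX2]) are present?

1

[NX1]#[CX2] is the SMARTS for a nitrile: a nitrogen triple-bonded to a two-connected carbon.
Exactly one fragment in the molecule meets all constraints, giving 1 match.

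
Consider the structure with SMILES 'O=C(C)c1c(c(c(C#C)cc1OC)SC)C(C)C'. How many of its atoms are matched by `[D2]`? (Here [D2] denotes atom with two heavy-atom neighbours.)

4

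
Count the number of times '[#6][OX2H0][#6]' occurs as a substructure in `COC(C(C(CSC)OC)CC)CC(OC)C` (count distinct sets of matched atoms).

3

[#6][OX2H0][#6] is the SMARTS for an ether: an aliphatic oxygen bridging two carbons with no H on the oxygen.
The molecule carries 3 separate instances of a methoxy ether (-OCH3) meeting every constraint; each maps to a distinct set of atoms, giving 3 matches.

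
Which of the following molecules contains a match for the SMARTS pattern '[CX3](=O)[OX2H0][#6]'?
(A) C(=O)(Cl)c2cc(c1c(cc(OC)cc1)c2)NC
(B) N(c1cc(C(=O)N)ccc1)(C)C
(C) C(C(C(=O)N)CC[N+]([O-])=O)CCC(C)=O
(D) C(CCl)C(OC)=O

[CX3](=O)[OX2H0][#6] describes a carbonyl carbon bonded to an oxygen that is itself bonded to carbon (no H on that O) (an ester).
(A) has a methoxy ether (-OCH3) but the ether oxygen is not adjacent to a C=O carbon.
(B) has a primary amide (-C(=O)NH2) but the carbonyl is bonded to N, not to an O-C linkage.
(C) has a primary amide (-C(=O)NH2) but the carbonyl is bonded to N, not to an O-C linkage.
(D) contains a methyl-ester group (-C(=O)OCH3), which satisfies every atom and bond constraint.
So the answer is (D).

D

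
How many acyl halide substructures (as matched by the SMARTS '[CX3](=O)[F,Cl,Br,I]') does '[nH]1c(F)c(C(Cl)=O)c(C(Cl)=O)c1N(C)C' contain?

2

[CX3](=O)[F,Cl,Br,I] is the SMARTS for an acyl halide: a carbonyl carbon bonded to a halogen.
The molecule carries 2 separate instances of an acyl chloride (-C(=O)Cl) meeting every constraint; each maps to a distinct set of atoms, giving 2 matches.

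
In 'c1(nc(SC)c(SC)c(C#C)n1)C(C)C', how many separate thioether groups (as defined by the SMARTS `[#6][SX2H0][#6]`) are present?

2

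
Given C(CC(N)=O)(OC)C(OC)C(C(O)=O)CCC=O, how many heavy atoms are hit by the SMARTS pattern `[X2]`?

3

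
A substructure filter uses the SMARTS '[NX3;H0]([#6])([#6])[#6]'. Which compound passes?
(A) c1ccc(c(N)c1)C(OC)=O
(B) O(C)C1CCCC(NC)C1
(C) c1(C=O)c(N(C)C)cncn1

C

[NX3;H0]([#6])([#6])[#6] describes a trivalent nitrogen with no H, bonded to three carbons (a tertiary amine).
(A) has a primary amino group (-NH2) but the nitrogen has H2, not H0 with three carbons.
(B) has an N-methylamino group (-NHCH3) but the nitrogen still has one H (H1), not H0.
(C) contains a dimethylamino group (-N(CH3)2), which satisfies every atom and bond constraint.
So the answer is (C).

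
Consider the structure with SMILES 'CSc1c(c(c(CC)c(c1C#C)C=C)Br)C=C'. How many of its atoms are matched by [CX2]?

Check the 17 heavy atoms by environment: 6× c (aromatic, X3) → no; 1× S (X2) → no; 3× C (X4) → no; 4× C (X3) → no; 2× C (X2) → match; 1× Br (X1) → no.
That gives 2 matching atoms.

2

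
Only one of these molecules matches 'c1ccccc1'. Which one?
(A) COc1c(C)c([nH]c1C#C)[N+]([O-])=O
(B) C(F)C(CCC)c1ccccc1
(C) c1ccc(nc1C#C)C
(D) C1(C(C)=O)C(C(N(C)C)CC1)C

B

c1ccccc1 describes six aromatic carbons in a ring (a benzene ring).
(A) has a methyl group (-CH3) but no six-membered all-carbon aromatic ring is present.
(B) contains a phenyl ring, which satisfies every atom and bond constraint.
(C) has a methyl group (-CH3) but no six-membered all-carbon aromatic ring is present.
(D) has a methyl group (-CH3) but no six-membered all-carbon aromatic ring is present.
So the answer is (B).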